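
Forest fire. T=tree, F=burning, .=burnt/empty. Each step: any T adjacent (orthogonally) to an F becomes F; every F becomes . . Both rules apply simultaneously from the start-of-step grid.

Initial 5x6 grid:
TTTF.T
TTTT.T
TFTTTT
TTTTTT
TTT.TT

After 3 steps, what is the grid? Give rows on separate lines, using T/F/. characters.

Step 1: 6 trees catch fire, 2 burn out
  TTF..T
  TFTF.T
  F.FTTT
  TFTTTT
  TTT.TT
Step 2: 7 trees catch fire, 6 burn out
  TF...T
  F.F..T
  ...FTT
  F.FTTT
  TFT.TT
Step 3: 5 trees catch fire, 7 burn out
  F....T
  .....T
  ....FT
  ...FTT
  F.F.TT

F....T
.....T
....FT
...FTT
F.F.TT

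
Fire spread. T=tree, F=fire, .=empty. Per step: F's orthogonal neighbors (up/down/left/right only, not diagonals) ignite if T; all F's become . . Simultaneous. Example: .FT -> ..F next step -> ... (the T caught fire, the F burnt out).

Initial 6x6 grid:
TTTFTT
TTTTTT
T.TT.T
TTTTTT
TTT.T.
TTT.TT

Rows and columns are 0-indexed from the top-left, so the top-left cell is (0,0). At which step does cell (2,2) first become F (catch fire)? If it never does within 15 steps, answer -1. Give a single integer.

Step 1: cell (2,2)='T' (+3 fires, +1 burnt)
Step 2: cell (2,2)='T' (+5 fires, +3 burnt)
Step 3: cell (2,2)='F' (+5 fires, +5 burnt)
  -> target ignites at step 3
Step 4: cell (2,2)='.' (+4 fires, +5 burnt)
Step 5: cell (2,2)='.' (+5 fires, +4 burnt)
Step 6: cell (2,2)='.' (+4 fires, +5 burnt)
Step 7: cell (2,2)='.' (+3 fires, +4 burnt)
Step 8: cell (2,2)='.' (+1 fires, +3 burnt)
Step 9: cell (2,2)='.' (+0 fires, +1 burnt)
  fire out at step 9

3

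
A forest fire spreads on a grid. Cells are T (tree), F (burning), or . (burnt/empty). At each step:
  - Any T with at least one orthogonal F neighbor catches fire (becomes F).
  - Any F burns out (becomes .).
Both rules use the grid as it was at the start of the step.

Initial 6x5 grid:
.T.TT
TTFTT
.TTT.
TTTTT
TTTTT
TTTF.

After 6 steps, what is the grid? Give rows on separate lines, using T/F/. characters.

Step 1: 5 trees catch fire, 2 burn out
  .T.TT
  TF.FT
  .TFT.
  TTTTT
  TTTFT
  TTF..
Step 2: 11 trees catch fire, 5 burn out
  .F.FT
  F...F
  .F.F.
  TTFFT
  TTF.F
  TF...
Step 3: 5 trees catch fire, 11 burn out
  ....F
  .....
  .....
  TF..F
  TF...
  F....
Step 4: 2 trees catch fire, 5 burn out
  .....
  .....
  .....
  F....
  F....
  .....
Step 5: 0 trees catch fire, 2 burn out
  .....
  .....
  .....
  .....
  .....
  .....
Step 6: 0 trees catch fire, 0 burn out
  .....
  .....
  .....
  .....
  .....
  .....

.....
.....
.....
.....
.....
.....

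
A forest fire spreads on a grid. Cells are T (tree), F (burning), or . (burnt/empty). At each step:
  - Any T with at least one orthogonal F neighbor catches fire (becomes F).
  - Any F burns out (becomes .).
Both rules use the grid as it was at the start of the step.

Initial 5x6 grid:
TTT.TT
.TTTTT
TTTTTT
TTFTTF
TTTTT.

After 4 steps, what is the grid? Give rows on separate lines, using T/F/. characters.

Step 1: 6 trees catch fire, 2 burn out
  TTT.TT
  .TTTTT
  TTFTTF
  TF.FF.
  TTFTT.
Step 2: 9 trees catch fire, 6 burn out
  TTT.TT
  .TFTTF
  TF.FF.
  F.....
  TF.FF.
Step 3: 7 trees catch fire, 9 burn out
  TTF.TF
  .F.FF.
  F.....
  ......
  F.....
Step 4: 2 trees catch fire, 7 burn out
  TF..F.
  ......
  ......
  ......
  ......

TF..F.
......
......
......
......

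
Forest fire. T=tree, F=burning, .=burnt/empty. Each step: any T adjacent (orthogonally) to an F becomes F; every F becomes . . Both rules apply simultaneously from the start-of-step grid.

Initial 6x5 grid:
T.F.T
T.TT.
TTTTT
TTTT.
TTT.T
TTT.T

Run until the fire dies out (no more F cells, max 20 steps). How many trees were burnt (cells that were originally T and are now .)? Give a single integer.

Step 1: +1 fires, +1 burnt (F count now 1)
Step 2: +2 fires, +1 burnt (F count now 2)
Step 3: +3 fires, +2 burnt (F count now 3)
Step 4: +5 fires, +3 burnt (F count now 5)
Step 5: +4 fires, +5 burnt (F count now 4)
Step 6: +3 fires, +4 burnt (F count now 3)
Step 7: +1 fires, +3 burnt (F count now 1)
Step 8: +0 fires, +1 burnt (F count now 0)
Fire out after step 8
Initially T: 22, now '.': 27
Total burnt (originally-T cells now '.'): 19

Answer: 19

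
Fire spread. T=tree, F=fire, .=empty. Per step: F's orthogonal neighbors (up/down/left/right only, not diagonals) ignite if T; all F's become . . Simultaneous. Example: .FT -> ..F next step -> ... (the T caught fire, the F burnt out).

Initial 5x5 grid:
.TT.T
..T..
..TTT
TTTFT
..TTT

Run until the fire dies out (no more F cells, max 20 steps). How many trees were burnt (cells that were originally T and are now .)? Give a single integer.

Answer: 13

Derivation:
Step 1: +4 fires, +1 burnt (F count now 4)
Step 2: +5 fires, +4 burnt (F count now 5)
Step 3: +2 fires, +5 burnt (F count now 2)
Step 4: +1 fires, +2 burnt (F count now 1)
Step 5: +1 fires, +1 burnt (F count now 1)
Step 6: +0 fires, +1 burnt (F count now 0)
Fire out after step 6
Initially T: 14, now '.': 24
Total burnt (originally-T cells now '.'): 13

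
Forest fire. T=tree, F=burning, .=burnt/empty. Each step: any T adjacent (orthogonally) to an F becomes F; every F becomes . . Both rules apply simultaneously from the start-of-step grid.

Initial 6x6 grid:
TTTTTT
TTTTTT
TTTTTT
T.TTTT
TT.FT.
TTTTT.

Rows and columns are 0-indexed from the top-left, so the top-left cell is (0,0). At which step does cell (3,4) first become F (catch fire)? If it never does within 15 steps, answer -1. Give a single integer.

Step 1: cell (3,4)='T' (+3 fires, +1 burnt)
Step 2: cell (3,4)='F' (+5 fires, +3 burnt)
  -> target ignites at step 2
Step 3: cell (3,4)='.' (+5 fires, +5 burnt)
Step 4: cell (3,4)='.' (+7 fires, +5 burnt)
Step 5: cell (3,4)='.' (+6 fires, +7 burnt)
Step 6: cell (3,4)='.' (+4 fires, +6 burnt)
Step 7: cell (3,4)='.' (+1 fires, +4 burnt)
Step 8: cell (3,4)='.' (+0 fires, +1 burnt)
  fire out at step 8

2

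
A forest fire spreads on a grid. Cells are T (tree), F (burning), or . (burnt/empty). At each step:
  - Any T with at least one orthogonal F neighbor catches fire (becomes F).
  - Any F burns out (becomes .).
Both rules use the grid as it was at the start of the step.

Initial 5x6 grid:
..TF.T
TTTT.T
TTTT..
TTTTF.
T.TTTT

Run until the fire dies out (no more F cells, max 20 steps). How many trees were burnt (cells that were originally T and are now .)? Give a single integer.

Step 1: +4 fires, +2 burnt (F count now 4)
Step 2: +5 fires, +4 burnt (F count now 5)
Step 3: +4 fires, +5 burnt (F count now 4)
Step 4: +3 fires, +4 burnt (F count now 3)
Step 5: +2 fires, +3 burnt (F count now 2)
Step 6: +0 fires, +2 burnt (F count now 0)
Fire out after step 6
Initially T: 20, now '.': 28
Total burnt (originally-T cells now '.'): 18

Answer: 18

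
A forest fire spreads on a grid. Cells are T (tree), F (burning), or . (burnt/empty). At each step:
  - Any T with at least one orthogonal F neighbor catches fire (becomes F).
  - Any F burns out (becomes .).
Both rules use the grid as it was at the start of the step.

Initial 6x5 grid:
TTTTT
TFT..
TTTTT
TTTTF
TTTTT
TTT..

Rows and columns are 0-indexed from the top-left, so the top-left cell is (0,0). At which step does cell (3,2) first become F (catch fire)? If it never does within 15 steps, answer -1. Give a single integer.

Step 1: cell (3,2)='T' (+7 fires, +2 burnt)
Step 2: cell (3,2)='F' (+8 fires, +7 burnt)
  -> target ignites at step 2
Step 3: cell (3,2)='.' (+4 fires, +8 burnt)
Step 4: cell (3,2)='.' (+4 fires, +4 burnt)
Step 5: cell (3,2)='.' (+1 fires, +4 burnt)
Step 6: cell (3,2)='.' (+0 fires, +1 burnt)
  fire out at step 6

2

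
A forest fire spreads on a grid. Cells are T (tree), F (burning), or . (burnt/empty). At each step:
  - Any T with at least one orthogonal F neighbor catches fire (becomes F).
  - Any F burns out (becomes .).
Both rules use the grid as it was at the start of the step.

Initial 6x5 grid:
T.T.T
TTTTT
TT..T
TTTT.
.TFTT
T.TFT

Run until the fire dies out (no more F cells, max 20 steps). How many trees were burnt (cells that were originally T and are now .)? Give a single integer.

Answer: 20

Derivation:
Step 1: +5 fires, +2 burnt (F count now 5)
Step 2: +3 fires, +5 burnt (F count now 3)
Step 3: +2 fires, +3 burnt (F count now 2)
Step 4: +2 fires, +2 burnt (F count now 2)
Step 5: +2 fires, +2 burnt (F count now 2)
Step 6: +3 fires, +2 burnt (F count now 3)
Step 7: +1 fires, +3 burnt (F count now 1)
Step 8: +2 fires, +1 burnt (F count now 2)
Step 9: +0 fires, +2 burnt (F count now 0)
Fire out after step 9
Initially T: 21, now '.': 29
Total burnt (originally-T cells now '.'): 20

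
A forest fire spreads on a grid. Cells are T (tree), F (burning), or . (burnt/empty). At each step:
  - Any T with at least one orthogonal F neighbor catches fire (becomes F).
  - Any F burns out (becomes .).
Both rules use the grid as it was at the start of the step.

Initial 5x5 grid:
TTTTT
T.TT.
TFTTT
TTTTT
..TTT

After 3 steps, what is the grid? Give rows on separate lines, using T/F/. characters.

Step 1: 3 trees catch fire, 1 burn out
  TTTTT
  T.TT.
  F.FTT
  TFTTT
  ..TTT
Step 2: 5 trees catch fire, 3 burn out
  TTTTT
  F.FT.
  ...FT
  F.FTT
  ..TTT
Step 3: 6 trees catch fire, 5 burn out
  FTFTT
  ...F.
  ....F
  ...FT
  ..FTT

FTFTT
...F.
....F
...FT
..FTT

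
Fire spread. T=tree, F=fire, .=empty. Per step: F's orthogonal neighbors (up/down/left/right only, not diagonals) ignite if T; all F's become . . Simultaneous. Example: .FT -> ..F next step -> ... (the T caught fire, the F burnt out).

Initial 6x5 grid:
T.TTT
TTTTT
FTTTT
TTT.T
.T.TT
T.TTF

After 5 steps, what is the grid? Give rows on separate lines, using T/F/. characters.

Step 1: 5 trees catch fire, 2 burn out
  T.TTT
  FTTTT
  .FTTT
  FTT.T
  .T.TF
  T.TF.
Step 2: 7 trees catch fire, 5 burn out
  F.TTT
  .FTTT
  ..FTT
  .FT.F
  .T.F.
  T.F..
Step 3: 5 trees catch fire, 7 burn out
  ..TTT
  ..FTT
  ...FF
  ..F..
  .F...
  T....
Step 4: 3 trees catch fire, 5 burn out
  ..FTT
  ...FF
  .....
  .....
  .....
  T....
Step 5: 2 trees catch fire, 3 burn out
  ...FF
  .....
  .....
  .....
  .....
  T....

...FF
.....
.....
.....
.....
T....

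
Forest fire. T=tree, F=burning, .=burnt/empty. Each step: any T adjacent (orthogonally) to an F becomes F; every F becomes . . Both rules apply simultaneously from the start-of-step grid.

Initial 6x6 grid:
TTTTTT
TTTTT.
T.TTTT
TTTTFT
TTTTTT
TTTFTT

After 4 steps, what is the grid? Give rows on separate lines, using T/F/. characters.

Step 1: 7 trees catch fire, 2 burn out
  TTTTTT
  TTTTT.
  T.TTFT
  TTTF.F
  TTTFFT
  TTF.FT
Step 2: 8 trees catch fire, 7 burn out
  TTTTTT
  TTTTF.
  T.TF.F
  TTF...
  TTF..F
  TF...F
Step 3: 6 trees catch fire, 8 burn out
  TTTTFT
  TTTF..
  T.F...
  TF....
  TF....
  F.....
Step 4: 5 trees catch fire, 6 burn out
  TTTF.F
  TTF...
  T.....
  F.....
  F.....
  ......

TTTF.F
TTF...
T.....
F.....
F.....
......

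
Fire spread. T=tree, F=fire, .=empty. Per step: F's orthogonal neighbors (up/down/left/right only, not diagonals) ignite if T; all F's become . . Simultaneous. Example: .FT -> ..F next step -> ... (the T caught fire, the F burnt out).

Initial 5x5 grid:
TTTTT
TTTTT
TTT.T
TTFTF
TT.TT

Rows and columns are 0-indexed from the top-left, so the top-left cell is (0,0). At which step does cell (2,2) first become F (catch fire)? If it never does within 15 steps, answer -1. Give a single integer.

Step 1: cell (2,2)='F' (+5 fires, +2 burnt)
  -> target ignites at step 1
Step 2: cell (2,2)='.' (+6 fires, +5 burnt)
Step 3: cell (2,2)='.' (+6 fires, +6 burnt)
Step 4: cell (2,2)='.' (+3 fires, +6 burnt)
Step 5: cell (2,2)='.' (+1 fires, +3 burnt)
Step 6: cell (2,2)='.' (+0 fires, +1 burnt)
  fire out at step 6

1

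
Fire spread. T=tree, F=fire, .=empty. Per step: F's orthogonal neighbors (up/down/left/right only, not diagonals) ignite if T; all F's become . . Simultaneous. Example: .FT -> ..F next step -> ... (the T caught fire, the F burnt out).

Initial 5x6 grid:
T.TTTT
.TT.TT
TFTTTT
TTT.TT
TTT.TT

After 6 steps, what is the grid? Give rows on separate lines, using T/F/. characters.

Step 1: 4 trees catch fire, 1 burn out
  T.TTTT
  .FT.TT
  F.FTTT
  TFT.TT
  TTT.TT
Step 2: 5 trees catch fire, 4 burn out
  T.TTTT
  ..F.TT
  ...FTT
  F.F.TT
  TFT.TT
Step 3: 4 trees catch fire, 5 burn out
  T.FTTT
  ....TT
  ....FT
  ....TT
  F.F.TT
Step 4: 4 trees catch fire, 4 burn out
  T..FTT
  ....FT
  .....F
  ....FT
  ....TT
Step 5: 4 trees catch fire, 4 burn out
  T...FT
  .....F
  ......
  .....F
  ....FT
Step 6: 2 trees catch fire, 4 burn out
  T....F
  ......
  ......
  ......
  .....F

T....F
......
......
......
.....F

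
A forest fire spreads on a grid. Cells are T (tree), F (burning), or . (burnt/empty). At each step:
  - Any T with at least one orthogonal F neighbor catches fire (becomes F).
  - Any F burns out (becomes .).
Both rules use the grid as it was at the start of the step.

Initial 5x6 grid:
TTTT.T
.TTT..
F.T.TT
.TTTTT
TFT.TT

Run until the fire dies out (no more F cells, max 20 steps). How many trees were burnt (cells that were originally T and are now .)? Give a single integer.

Step 1: +3 fires, +2 burnt (F count now 3)
Step 2: +1 fires, +3 burnt (F count now 1)
Step 3: +2 fires, +1 burnt (F count now 2)
Step 4: +2 fires, +2 burnt (F count now 2)
Step 5: +6 fires, +2 burnt (F count now 6)
Step 6: +4 fires, +6 burnt (F count now 4)
Step 7: +1 fires, +4 burnt (F count now 1)
Step 8: +0 fires, +1 burnt (F count now 0)
Fire out after step 8
Initially T: 20, now '.': 29
Total burnt (originally-T cells now '.'): 19

Answer: 19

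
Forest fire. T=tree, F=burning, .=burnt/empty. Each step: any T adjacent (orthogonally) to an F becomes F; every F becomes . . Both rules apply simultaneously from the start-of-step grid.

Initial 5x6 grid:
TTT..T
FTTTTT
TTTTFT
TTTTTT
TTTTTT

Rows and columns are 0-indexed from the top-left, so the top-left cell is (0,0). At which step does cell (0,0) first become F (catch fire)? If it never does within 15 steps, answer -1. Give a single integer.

Step 1: cell (0,0)='F' (+7 fires, +2 burnt)
  -> target ignites at step 1
Step 2: cell (0,0)='.' (+10 fires, +7 burnt)
Step 3: cell (0,0)='.' (+7 fires, +10 burnt)
Step 4: cell (0,0)='.' (+2 fires, +7 burnt)
Step 5: cell (0,0)='.' (+0 fires, +2 burnt)
  fire out at step 5

1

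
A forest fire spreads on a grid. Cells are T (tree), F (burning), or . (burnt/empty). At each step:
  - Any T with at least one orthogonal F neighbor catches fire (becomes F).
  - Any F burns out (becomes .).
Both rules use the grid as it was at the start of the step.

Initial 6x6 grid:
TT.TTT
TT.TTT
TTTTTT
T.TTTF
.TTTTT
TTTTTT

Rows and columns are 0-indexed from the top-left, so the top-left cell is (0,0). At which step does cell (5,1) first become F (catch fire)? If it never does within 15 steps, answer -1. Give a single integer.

Step 1: cell (5,1)='T' (+3 fires, +1 burnt)
Step 2: cell (5,1)='T' (+5 fires, +3 burnt)
Step 3: cell (5,1)='T' (+6 fires, +5 burnt)
Step 4: cell (5,1)='T' (+5 fires, +6 burnt)
Step 5: cell (5,1)='T' (+4 fires, +5 burnt)
Step 6: cell (5,1)='F' (+3 fires, +4 burnt)
  -> target ignites at step 6
Step 7: cell (5,1)='.' (+4 fires, +3 burnt)
Step 8: cell (5,1)='.' (+1 fires, +4 burnt)
Step 9: cell (5,1)='.' (+0 fires, +1 burnt)
  fire out at step 9

6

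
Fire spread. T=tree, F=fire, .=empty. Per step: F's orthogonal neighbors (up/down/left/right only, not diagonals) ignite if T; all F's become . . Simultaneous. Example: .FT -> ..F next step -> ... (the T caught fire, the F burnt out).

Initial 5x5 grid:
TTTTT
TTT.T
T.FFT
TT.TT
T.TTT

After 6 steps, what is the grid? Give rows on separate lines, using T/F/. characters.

Step 1: 3 trees catch fire, 2 burn out
  TTTTT
  TTF.T
  T...F
  TT.FT
  T.TTT
Step 2: 5 trees catch fire, 3 burn out
  TTFTT
  TF..F
  T....
  TT..F
  T.TFT
Step 3: 6 trees catch fire, 5 burn out
  TF.FF
  F....
  T....
  TT...
  T.F.F
Step 4: 2 trees catch fire, 6 burn out
  F....
  .....
  F....
  TT...
  T....
Step 5: 1 trees catch fire, 2 burn out
  .....
  .....
  .....
  FT...
  T....
Step 6: 2 trees catch fire, 1 burn out
  .....
  .....
  .....
  .F...
  F....

.....
.....
.....
.F...
F....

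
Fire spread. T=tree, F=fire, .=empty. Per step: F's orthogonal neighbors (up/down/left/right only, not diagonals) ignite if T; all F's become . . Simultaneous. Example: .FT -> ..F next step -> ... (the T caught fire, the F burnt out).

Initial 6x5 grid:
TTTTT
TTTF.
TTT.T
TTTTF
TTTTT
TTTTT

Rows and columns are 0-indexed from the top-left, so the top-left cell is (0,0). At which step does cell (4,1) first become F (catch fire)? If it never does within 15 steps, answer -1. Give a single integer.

Step 1: cell (4,1)='T' (+5 fires, +2 burnt)
Step 2: cell (4,1)='T' (+7 fires, +5 burnt)
Step 3: cell (4,1)='T' (+6 fires, +7 burnt)
Step 4: cell (4,1)='F' (+5 fires, +6 burnt)
  -> target ignites at step 4
Step 5: cell (4,1)='.' (+2 fires, +5 burnt)
Step 6: cell (4,1)='.' (+1 fires, +2 burnt)
Step 7: cell (4,1)='.' (+0 fires, +1 burnt)
  fire out at step 7

4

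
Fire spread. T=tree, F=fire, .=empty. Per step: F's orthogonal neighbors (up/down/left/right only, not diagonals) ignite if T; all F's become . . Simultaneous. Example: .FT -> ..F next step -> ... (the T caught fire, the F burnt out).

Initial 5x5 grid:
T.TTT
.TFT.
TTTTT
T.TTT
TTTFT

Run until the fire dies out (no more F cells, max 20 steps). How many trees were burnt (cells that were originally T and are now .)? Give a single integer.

Answer: 18

Derivation:
Step 1: +7 fires, +2 burnt (F count now 7)
Step 2: +6 fires, +7 burnt (F count now 6)
Step 3: +4 fires, +6 burnt (F count now 4)
Step 4: +1 fires, +4 burnt (F count now 1)
Step 5: +0 fires, +1 burnt (F count now 0)
Fire out after step 5
Initially T: 19, now '.': 24
Total burnt (originally-T cells now '.'): 18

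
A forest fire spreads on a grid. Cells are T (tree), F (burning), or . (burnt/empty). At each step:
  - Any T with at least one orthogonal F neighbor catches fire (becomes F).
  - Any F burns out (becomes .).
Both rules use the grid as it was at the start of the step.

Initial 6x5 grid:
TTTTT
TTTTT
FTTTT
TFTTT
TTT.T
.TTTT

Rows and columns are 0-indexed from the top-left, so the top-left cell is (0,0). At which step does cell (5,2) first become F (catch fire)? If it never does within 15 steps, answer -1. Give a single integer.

Step 1: cell (5,2)='T' (+5 fires, +2 burnt)
Step 2: cell (5,2)='T' (+7 fires, +5 burnt)
Step 3: cell (5,2)='F' (+5 fires, +7 burnt)
  -> target ignites at step 3
Step 4: cell (5,2)='.' (+5 fires, +5 burnt)
Step 5: cell (5,2)='.' (+3 fires, +5 burnt)
Step 6: cell (5,2)='.' (+1 fires, +3 burnt)
Step 7: cell (5,2)='.' (+0 fires, +1 burnt)
  fire out at step 7

3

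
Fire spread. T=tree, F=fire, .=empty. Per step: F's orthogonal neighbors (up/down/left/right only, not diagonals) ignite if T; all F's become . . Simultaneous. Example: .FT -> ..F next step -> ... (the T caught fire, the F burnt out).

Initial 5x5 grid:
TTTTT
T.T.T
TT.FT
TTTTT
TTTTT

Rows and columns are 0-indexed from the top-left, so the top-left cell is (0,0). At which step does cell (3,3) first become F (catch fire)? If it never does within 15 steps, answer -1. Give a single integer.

Step 1: cell (3,3)='F' (+2 fires, +1 burnt)
  -> target ignites at step 1
Step 2: cell (3,3)='.' (+4 fires, +2 burnt)
Step 3: cell (3,3)='.' (+4 fires, +4 burnt)
Step 4: cell (3,3)='.' (+4 fires, +4 burnt)
Step 5: cell (3,3)='.' (+3 fires, +4 burnt)
Step 6: cell (3,3)='.' (+3 fires, +3 burnt)
Step 7: cell (3,3)='.' (+1 fires, +3 burnt)
Step 8: cell (3,3)='.' (+0 fires, +1 burnt)
  fire out at step 8

1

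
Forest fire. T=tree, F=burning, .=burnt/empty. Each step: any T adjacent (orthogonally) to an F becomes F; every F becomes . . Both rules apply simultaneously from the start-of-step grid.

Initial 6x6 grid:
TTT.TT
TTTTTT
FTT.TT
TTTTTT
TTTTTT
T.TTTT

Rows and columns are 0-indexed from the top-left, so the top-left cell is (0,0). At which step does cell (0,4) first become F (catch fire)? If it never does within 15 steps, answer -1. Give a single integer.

Step 1: cell (0,4)='T' (+3 fires, +1 burnt)
Step 2: cell (0,4)='T' (+5 fires, +3 burnt)
Step 3: cell (0,4)='T' (+5 fires, +5 burnt)
Step 4: cell (0,4)='T' (+4 fires, +5 burnt)
Step 5: cell (0,4)='T' (+4 fires, +4 burnt)
Step 6: cell (0,4)='F' (+6 fires, +4 burnt)
  -> target ignites at step 6
Step 7: cell (0,4)='.' (+4 fires, +6 burnt)
Step 8: cell (0,4)='.' (+1 fires, +4 burnt)
Step 9: cell (0,4)='.' (+0 fires, +1 burnt)
  fire out at step 9

6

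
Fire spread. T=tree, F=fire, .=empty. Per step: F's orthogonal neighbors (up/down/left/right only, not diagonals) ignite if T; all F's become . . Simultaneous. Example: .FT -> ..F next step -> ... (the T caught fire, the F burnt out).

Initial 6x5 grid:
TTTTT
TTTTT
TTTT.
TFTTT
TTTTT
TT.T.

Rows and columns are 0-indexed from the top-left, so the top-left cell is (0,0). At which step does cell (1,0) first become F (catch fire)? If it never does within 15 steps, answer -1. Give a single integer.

Step 1: cell (1,0)='T' (+4 fires, +1 burnt)
Step 2: cell (1,0)='T' (+7 fires, +4 burnt)
Step 3: cell (1,0)='F' (+7 fires, +7 burnt)
  -> target ignites at step 3
Step 4: cell (1,0)='.' (+5 fires, +7 burnt)
Step 5: cell (1,0)='.' (+2 fires, +5 burnt)
Step 6: cell (1,0)='.' (+1 fires, +2 burnt)
Step 7: cell (1,0)='.' (+0 fires, +1 burnt)
  fire out at step 7

3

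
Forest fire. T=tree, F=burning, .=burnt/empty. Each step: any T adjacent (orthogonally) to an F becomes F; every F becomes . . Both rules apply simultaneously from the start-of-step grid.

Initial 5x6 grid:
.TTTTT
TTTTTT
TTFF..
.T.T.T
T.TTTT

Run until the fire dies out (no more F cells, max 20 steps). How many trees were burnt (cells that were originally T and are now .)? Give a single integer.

Answer: 20

Derivation:
Step 1: +4 fires, +2 burnt (F count now 4)
Step 2: +7 fires, +4 burnt (F count now 7)
Step 3: +6 fires, +7 burnt (F count now 6)
Step 4: +2 fires, +6 burnt (F count now 2)
Step 5: +1 fires, +2 burnt (F count now 1)
Step 6: +0 fires, +1 burnt (F count now 0)
Fire out after step 6
Initially T: 21, now '.': 29
Total burnt (originally-T cells now '.'): 20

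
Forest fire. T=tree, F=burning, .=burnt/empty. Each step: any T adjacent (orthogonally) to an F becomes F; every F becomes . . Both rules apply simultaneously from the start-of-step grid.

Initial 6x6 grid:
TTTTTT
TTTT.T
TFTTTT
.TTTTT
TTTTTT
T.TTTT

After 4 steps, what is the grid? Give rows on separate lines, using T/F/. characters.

Step 1: 4 trees catch fire, 1 burn out
  TTTTTT
  TFTT.T
  F.FTTT
  .FTTTT
  TTTTTT
  T.TTTT
Step 2: 6 trees catch fire, 4 burn out
  TFTTTT
  F.FT.T
  ...FTT
  ..FTTT
  TFTTTT
  T.TTTT
Step 3: 7 trees catch fire, 6 burn out
  F.FTTT
  ...F.T
  ....FT
  ...FTT
  F.FTTT
  T.TTTT
Step 4: 6 trees catch fire, 7 burn out
  ...FTT
  .....T
  .....F
  ....FT
  ...FTT
  F.FTTT

...FTT
.....T
.....F
....FT
...FTT
F.FTTT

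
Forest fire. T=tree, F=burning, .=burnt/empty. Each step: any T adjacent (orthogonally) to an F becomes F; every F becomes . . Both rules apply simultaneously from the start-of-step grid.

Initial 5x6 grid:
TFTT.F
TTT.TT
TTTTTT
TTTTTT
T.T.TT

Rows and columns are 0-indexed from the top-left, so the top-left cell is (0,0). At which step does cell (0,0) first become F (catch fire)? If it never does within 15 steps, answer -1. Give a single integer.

Step 1: cell (0,0)='F' (+4 fires, +2 burnt)
  -> target ignites at step 1
Step 2: cell (0,0)='.' (+6 fires, +4 burnt)
Step 3: cell (0,0)='.' (+5 fires, +6 burnt)
Step 4: cell (0,0)='.' (+5 fires, +5 burnt)
Step 5: cell (0,0)='.' (+4 fires, +5 burnt)
Step 6: cell (0,0)='.' (+0 fires, +4 burnt)
  fire out at step 6

1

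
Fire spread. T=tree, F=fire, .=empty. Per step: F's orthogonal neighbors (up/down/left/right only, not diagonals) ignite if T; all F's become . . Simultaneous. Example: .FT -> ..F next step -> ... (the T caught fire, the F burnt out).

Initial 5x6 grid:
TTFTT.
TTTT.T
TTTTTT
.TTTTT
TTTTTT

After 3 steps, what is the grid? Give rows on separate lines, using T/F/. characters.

Step 1: 3 trees catch fire, 1 burn out
  TF.FT.
  TTFT.T
  TTTTTT
  .TTTTT
  TTTTTT
Step 2: 5 trees catch fire, 3 burn out
  F...F.
  TF.F.T
  TTFTTT
  .TTTTT
  TTTTTT
Step 3: 4 trees catch fire, 5 burn out
  ......
  F....T
  TF.FTT
  .TFTTT
  TTTTTT

......
F....T
TF.FTT
.TFTTT
TTTTTT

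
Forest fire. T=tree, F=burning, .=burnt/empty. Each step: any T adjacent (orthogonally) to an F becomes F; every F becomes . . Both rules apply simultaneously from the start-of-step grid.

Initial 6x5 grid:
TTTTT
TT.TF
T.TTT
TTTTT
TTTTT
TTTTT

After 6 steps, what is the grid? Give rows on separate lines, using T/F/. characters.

Step 1: 3 trees catch fire, 1 burn out
  TTTTF
  TT.F.
  T.TTF
  TTTTT
  TTTTT
  TTTTT
Step 2: 3 trees catch fire, 3 burn out
  TTTF.
  TT...
  T.TF.
  TTTTF
  TTTTT
  TTTTT
Step 3: 4 trees catch fire, 3 burn out
  TTF..
  TT...
  T.F..
  TTTF.
  TTTTF
  TTTTT
Step 4: 4 trees catch fire, 4 burn out
  TF...
  TT...
  T....
  TTF..
  TTTF.
  TTTTF
Step 5: 5 trees catch fire, 4 burn out
  F....
  TF...
  T....
  TF...
  TTF..
  TTTF.
Step 6: 4 trees catch fire, 5 burn out
  .....
  F....
  T....
  F....
  TF...
  TTF..

.....
F....
T....
F....
TF...
TTF..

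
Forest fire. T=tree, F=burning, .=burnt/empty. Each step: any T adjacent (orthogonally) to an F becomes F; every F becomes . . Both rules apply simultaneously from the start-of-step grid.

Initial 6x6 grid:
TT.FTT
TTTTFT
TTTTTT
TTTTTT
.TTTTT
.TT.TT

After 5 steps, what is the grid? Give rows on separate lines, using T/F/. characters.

Step 1: 4 trees catch fire, 2 burn out
  TT..FT
  TTTF.F
  TTTTFT
  TTTTTT
  .TTTTT
  .TT.TT
Step 2: 5 trees catch fire, 4 burn out
  TT...F
  TTF...
  TTTF.F
  TTTTFT
  .TTTTT
  .TT.TT
Step 3: 5 trees catch fire, 5 burn out
  TT....
  TF....
  TTF...
  TTTF.F
  .TTTFT
  .TT.TT
Step 4: 7 trees catch fire, 5 burn out
  TF....
  F.....
  TF....
  TTF...
  .TTF.F
  .TT.FT
Step 5: 5 trees catch fire, 7 burn out
  F.....
  ......
  F.....
  TF....
  .TF...
  .TT..F

F.....
......
F.....
TF....
.TF...
.TT..F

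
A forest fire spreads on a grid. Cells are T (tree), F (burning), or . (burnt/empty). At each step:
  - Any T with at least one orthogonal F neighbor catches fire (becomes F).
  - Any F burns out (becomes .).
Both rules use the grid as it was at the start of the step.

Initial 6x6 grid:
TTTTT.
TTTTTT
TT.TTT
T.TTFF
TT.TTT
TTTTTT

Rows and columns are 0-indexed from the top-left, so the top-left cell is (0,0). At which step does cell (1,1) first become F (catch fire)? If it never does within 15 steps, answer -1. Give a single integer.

Step 1: cell (1,1)='T' (+5 fires, +2 burnt)
Step 2: cell (1,1)='T' (+7 fires, +5 burnt)
Step 3: cell (1,1)='T' (+3 fires, +7 burnt)
Step 4: cell (1,1)='T' (+3 fires, +3 burnt)
Step 5: cell (1,1)='F' (+3 fires, +3 burnt)
  -> target ignites at step 5
Step 6: cell (1,1)='.' (+5 fires, +3 burnt)
Step 7: cell (1,1)='.' (+3 fires, +5 burnt)
Step 8: cell (1,1)='.' (+1 fires, +3 burnt)
Step 9: cell (1,1)='.' (+0 fires, +1 burnt)
  fire out at step 9

5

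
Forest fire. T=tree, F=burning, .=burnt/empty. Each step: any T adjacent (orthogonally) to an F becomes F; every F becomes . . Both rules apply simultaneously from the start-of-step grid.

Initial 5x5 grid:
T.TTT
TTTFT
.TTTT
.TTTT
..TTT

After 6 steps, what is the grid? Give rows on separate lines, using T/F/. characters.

Step 1: 4 trees catch fire, 1 burn out
  T.TFT
  TTF.F
  .TTFT
  .TTTT
  ..TTT
Step 2: 6 trees catch fire, 4 burn out
  T.F.F
  TF...
  .TF.F
  .TTFT
  ..TTT
Step 3: 5 trees catch fire, 6 burn out
  T....
  F....
  .F...
  .TF.F
  ..TFT
Step 4: 4 trees catch fire, 5 burn out
  F....
  .....
  .....
  .F...
  ..F.F
Step 5: 0 trees catch fire, 4 burn out
  .....
  .....
  .....
  .....
  .....
Step 6: 0 trees catch fire, 0 burn out
  .....
  .....
  .....
  .....
  .....

.....
.....
.....
.....
.....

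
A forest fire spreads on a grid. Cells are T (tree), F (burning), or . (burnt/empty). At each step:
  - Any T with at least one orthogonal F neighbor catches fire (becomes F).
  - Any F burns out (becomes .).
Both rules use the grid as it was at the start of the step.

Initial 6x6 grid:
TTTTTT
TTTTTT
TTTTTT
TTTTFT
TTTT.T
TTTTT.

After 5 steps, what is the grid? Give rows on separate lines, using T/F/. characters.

Step 1: 3 trees catch fire, 1 burn out
  TTTTTT
  TTTTTT
  TTTTFT
  TTTF.F
  TTTT.T
  TTTTT.
Step 2: 6 trees catch fire, 3 burn out
  TTTTTT
  TTTTFT
  TTTF.F
  TTF...
  TTTF.F
  TTTTT.
Step 3: 7 trees catch fire, 6 burn out
  TTTTFT
  TTTF.F
  TTF...
  TF....
  TTF...
  TTTFT.
Step 4: 8 trees catch fire, 7 burn out
  TTTF.F
  TTF...
  TF....
  F.....
  TF....
  TTF.F.
Step 5: 5 trees catch fire, 8 burn out
  TTF...
  TF....
  F.....
  ......
  F.....
  TF....

TTF...
TF....
F.....
......
F.....
TF....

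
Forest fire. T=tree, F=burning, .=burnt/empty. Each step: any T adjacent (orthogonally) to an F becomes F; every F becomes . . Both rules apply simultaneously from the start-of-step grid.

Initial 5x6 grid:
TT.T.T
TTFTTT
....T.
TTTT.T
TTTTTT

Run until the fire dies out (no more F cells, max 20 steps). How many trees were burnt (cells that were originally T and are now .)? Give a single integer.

Step 1: +2 fires, +1 burnt (F count now 2)
Step 2: +4 fires, +2 burnt (F count now 4)
Step 3: +3 fires, +4 burnt (F count now 3)
Step 4: +1 fires, +3 burnt (F count now 1)
Step 5: +0 fires, +1 burnt (F count now 0)
Fire out after step 5
Initially T: 21, now '.': 19
Total burnt (originally-T cells now '.'): 10

Answer: 10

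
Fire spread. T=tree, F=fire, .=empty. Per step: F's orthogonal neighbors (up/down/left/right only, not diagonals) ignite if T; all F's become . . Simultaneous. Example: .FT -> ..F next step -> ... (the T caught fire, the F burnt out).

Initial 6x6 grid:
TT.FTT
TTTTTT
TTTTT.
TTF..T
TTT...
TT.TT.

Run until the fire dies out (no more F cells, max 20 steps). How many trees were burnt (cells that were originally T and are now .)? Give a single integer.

Step 1: +5 fires, +2 burnt (F count now 5)
Step 2: +7 fires, +5 burnt (F count now 7)
Step 3: +6 fires, +7 burnt (F count now 6)
Step 4: +3 fires, +6 burnt (F count now 3)
Step 5: +1 fires, +3 burnt (F count now 1)
Step 6: +0 fires, +1 burnt (F count now 0)
Fire out after step 6
Initially T: 25, now '.': 33
Total burnt (originally-T cells now '.'): 22

Answer: 22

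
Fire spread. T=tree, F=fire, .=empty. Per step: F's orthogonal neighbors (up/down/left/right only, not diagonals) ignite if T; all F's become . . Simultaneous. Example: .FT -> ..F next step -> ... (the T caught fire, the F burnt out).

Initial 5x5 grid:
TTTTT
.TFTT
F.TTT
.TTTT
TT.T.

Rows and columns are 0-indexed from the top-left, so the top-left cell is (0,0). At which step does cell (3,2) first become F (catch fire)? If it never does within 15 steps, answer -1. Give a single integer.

Step 1: cell (3,2)='T' (+4 fires, +2 burnt)
Step 2: cell (3,2)='F' (+5 fires, +4 burnt)
  -> target ignites at step 2
Step 3: cell (3,2)='.' (+5 fires, +5 burnt)
Step 4: cell (3,2)='.' (+3 fires, +5 burnt)
Step 5: cell (3,2)='.' (+1 fires, +3 burnt)
Step 6: cell (3,2)='.' (+0 fires, +1 burnt)
  fire out at step 6

2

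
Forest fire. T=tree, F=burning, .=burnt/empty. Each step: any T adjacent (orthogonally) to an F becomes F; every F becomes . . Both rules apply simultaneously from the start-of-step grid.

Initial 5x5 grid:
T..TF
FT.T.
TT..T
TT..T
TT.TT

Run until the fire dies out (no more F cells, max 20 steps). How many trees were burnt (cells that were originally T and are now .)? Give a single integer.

Answer: 10

Derivation:
Step 1: +4 fires, +2 burnt (F count now 4)
Step 2: +3 fires, +4 burnt (F count now 3)
Step 3: +2 fires, +3 burnt (F count now 2)
Step 4: +1 fires, +2 burnt (F count now 1)
Step 5: +0 fires, +1 burnt (F count now 0)
Fire out after step 5
Initially T: 14, now '.': 21
Total burnt (originally-T cells now '.'): 10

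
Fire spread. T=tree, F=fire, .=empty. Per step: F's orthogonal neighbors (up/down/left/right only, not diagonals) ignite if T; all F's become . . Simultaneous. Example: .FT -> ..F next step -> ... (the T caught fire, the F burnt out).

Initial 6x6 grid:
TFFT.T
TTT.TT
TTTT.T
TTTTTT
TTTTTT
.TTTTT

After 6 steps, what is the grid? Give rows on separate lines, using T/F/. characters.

Step 1: 4 trees catch fire, 2 burn out
  F..F.T
  TFF.TT
  TTTT.T
  TTTTTT
  TTTTTT
  .TTTTT
Step 2: 3 trees catch fire, 4 burn out
  .....T
  F...TT
  TFFT.T
  TTTTTT
  TTTTTT
  .TTTTT
Step 3: 4 trees catch fire, 3 burn out
  .....T
  ....TT
  F..F.T
  TFFTTT
  TTTTTT
  .TTTTT
Step 4: 4 trees catch fire, 4 burn out
  .....T
  ....TT
  .....T
  F..FTT
  TFFTTT
  .TTTTT
Step 5: 5 trees catch fire, 4 burn out
  .....T
  ....TT
  .....T
  ....FT
  F..FTT
  .FFTTT
Step 6: 3 trees catch fire, 5 burn out
  .....T
  ....TT
  .....T
  .....F
  ....FT
  ...FTT

.....T
....TT
.....T
.....F
....FT
...FTT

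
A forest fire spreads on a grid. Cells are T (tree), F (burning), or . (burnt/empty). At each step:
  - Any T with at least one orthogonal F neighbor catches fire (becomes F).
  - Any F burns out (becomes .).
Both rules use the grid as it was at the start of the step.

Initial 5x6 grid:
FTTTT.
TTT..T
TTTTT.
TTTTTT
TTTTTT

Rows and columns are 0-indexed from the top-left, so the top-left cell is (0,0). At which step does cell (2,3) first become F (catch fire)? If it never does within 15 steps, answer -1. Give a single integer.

Step 1: cell (2,3)='T' (+2 fires, +1 burnt)
Step 2: cell (2,3)='T' (+3 fires, +2 burnt)
Step 3: cell (2,3)='T' (+4 fires, +3 burnt)
Step 4: cell (2,3)='T' (+4 fires, +4 burnt)
Step 5: cell (2,3)='F' (+3 fires, +4 burnt)
  -> target ignites at step 5
Step 6: cell (2,3)='.' (+3 fires, +3 burnt)
Step 7: cell (2,3)='.' (+2 fires, +3 burnt)
Step 8: cell (2,3)='.' (+2 fires, +2 burnt)
Step 9: cell (2,3)='.' (+1 fires, +2 burnt)
Step 10: cell (2,3)='.' (+0 fires, +1 burnt)
  fire out at step 10

5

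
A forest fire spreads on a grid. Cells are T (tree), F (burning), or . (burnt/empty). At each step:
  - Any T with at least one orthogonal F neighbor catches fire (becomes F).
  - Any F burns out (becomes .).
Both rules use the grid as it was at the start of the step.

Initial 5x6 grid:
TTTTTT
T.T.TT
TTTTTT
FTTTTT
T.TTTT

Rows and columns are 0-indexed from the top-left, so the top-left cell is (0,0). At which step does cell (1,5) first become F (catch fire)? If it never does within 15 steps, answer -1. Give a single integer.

Step 1: cell (1,5)='T' (+3 fires, +1 burnt)
Step 2: cell (1,5)='T' (+3 fires, +3 burnt)
Step 3: cell (1,5)='T' (+4 fires, +3 burnt)
Step 4: cell (1,5)='T' (+5 fires, +4 burnt)
Step 5: cell (1,5)='T' (+4 fires, +5 burnt)
Step 6: cell (1,5)='T' (+4 fires, +4 burnt)
Step 7: cell (1,5)='F' (+2 fires, +4 burnt)
  -> target ignites at step 7
Step 8: cell (1,5)='.' (+1 fires, +2 burnt)
Step 9: cell (1,5)='.' (+0 fires, +1 burnt)
  fire out at step 9

7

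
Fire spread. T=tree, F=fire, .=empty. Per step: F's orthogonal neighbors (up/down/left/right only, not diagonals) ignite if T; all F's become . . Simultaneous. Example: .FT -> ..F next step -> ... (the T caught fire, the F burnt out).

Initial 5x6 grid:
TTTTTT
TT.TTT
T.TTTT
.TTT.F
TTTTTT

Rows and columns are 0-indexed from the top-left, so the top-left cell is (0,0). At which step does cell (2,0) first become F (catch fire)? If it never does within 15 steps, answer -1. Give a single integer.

Step 1: cell (2,0)='T' (+2 fires, +1 burnt)
Step 2: cell (2,0)='T' (+3 fires, +2 burnt)
Step 3: cell (2,0)='T' (+4 fires, +3 burnt)
Step 4: cell (2,0)='T' (+5 fires, +4 burnt)
Step 5: cell (2,0)='T' (+3 fires, +5 burnt)
Step 6: cell (2,0)='T' (+3 fires, +3 burnt)
Step 7: cell (2,0)='T' (+1 fires, +3 burnt)
Step 8: cell (2,0)='T' (+2 fires, +1 burnt)
Step 9: cell (2,0)='T' (+1 fires, +2 burnt)
Step 10: cell (2,0)='F' (+1 fires, +1 burnt)
  -> target ignites at step 10
Step 11: cell (2,0)='.' (+0 fires, +1 burnt)
  fire out at step 11

10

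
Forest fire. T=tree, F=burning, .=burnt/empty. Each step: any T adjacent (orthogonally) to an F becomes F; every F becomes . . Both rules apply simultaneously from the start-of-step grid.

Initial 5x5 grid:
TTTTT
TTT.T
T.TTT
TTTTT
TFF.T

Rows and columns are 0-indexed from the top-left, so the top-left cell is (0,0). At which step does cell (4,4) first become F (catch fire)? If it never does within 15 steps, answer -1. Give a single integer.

Step 1: cell (4,4)='T' (+3 fires, +2 burnt)
Step 2: cell (4,4)='T' (+3 fires, +3 burnt)
Step 3: cell (4,4)='T' (+4 fires, +3 burnt)
Step 4: cell (4,4)='F' (+5 fires, +4 burnt)
  -> target ignites at step 4
Step 5: cell (4,4)='.' (+4 fires, +5 burnt)
Step 6: cell (4,4)='.' (+1 fires, +4 burnt)
Step 7: cell (4,4)='.' (+0 fires, +1 burnt)
  fire out at step 7

4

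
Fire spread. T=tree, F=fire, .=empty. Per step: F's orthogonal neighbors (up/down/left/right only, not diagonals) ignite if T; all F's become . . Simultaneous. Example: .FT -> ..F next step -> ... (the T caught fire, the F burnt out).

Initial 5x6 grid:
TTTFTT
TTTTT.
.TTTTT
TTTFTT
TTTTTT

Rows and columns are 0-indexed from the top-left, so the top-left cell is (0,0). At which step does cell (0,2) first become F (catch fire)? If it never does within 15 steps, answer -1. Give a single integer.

Step 1: cell (0,2)='F' (+7 fires, +2 burnt)
  -> target ignites at step 1
Step 2: cell (0,2)='.' (+10 fires, +7 burnt)
Step 3: cell (0,2)='.' (+7 fires, +10 burnt)
Step 4: cell (0,2)='.' (+2 fires, +7 burnt)
Step 5: cell (0,2)='.' (+0 fires, +2 burnt)
  fire out at step 5

1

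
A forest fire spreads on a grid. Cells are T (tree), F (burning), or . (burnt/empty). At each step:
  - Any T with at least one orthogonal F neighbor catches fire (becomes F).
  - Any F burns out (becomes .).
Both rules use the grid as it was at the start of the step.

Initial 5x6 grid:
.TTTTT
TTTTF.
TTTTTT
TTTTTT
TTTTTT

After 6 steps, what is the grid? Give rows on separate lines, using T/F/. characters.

Step 1: 3 trees catch fire, 1 burn out
  .TTTFT
  TTTF..
  TTTTFT
  TTTTTT
  TTTTTT
Step 2: 6 trees catch fire, 3 burn out
  .TTF.F
  TTF...
  TTTF.F
  TTTTFT
  TTTTTT
Step 3: 6 trees catch fire, 6 burn out
  .TF...
  TF....
  TTF...
  TTTF.F
  TTTTFT
Step 4: 6 trees catch fire, 6 burn out
  .F....
  F.....
  TF....
  TTF...
  TTTF.F
Step 5: 3 trees catch fire, 6 burn out
  ......
  ......
  F.....
  TF....
  TTF...
Step 6: 2 trees catch fire, 3 burn out
  ......
  ......
  ......
  F.....
  TF....

......
......
......
F.....
TF....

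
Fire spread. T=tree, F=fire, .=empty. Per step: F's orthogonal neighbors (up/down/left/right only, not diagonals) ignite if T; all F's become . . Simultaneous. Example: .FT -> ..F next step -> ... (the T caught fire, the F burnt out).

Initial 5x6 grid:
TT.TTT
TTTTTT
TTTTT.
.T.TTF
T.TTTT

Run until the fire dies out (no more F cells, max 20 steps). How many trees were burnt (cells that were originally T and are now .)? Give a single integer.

Answer: 23

Derivation:
Step 1: +2 fires, +1 burnt (F count now 2)
Step 2: +3 fires, +2 burnt (F count now 3)
Step 3: +3 fires, +3 burnt (F count now 3)
Step 4: +5 fires, +3 burnt (F count now 5)
Step 5: +4 fires, +5 burnt (F count now 4)
Step 6: +3 fires, +4 burnt (F count now 3)
Step 7: +2 fires, +3 burnt (F count now 2)
Step 8: +1 fires, +2 burnt (F count now 1)
Step 9: +0 fires, +1 burnt (F count now 0)
Fire out after step 9
Initially T: 24, now '.': 29
Total burnt (originally-T cells now '.'): 23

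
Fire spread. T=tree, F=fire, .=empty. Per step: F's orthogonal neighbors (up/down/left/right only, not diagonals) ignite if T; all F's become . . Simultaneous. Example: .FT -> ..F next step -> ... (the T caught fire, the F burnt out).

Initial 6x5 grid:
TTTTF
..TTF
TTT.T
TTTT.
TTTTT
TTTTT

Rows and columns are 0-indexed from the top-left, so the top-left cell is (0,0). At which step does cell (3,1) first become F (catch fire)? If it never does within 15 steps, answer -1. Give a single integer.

Step 1: cell (3,1)='T' (+3 fires, +2 burnt)
Step 2: cell (3,1)='T' (+2 fires, +3 burnt)
Step 3: cell (3,1)='T' (+2 fires, +2 burnt)
Step 4: cell (3,1)='T' (+3 fires, +2 burnt)
Step 5: cell (3,1)='F' (+4 fires, +3 burnt)
  -> target ignites at step 5
Step 6: cell (3,1)='.' (+4 fires, +4 burnt)
Step 7: cell (3,1)='.' (+4 fires, +4 burnt)
Step 8: cell (3,1)='.' (+2 fires, +4 burnt)
Step 9: cell (3,1)='.' (+0 fires, +2 burnt)
  fire out at step 9

5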